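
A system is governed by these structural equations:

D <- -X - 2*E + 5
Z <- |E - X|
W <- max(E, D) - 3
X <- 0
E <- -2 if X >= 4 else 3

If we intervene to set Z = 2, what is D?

-1

The intervention breaks the incoming arrows to Z: Z <- |E - X| no longer applies, and Z = 2.
D is not downstream of the intervention, so its value is determined by the original equations.
E = -2 if X >= 4 else 3  [with X=0]  = 3
D = -X - 2*E + 5  [with X=0, E=3]  = -1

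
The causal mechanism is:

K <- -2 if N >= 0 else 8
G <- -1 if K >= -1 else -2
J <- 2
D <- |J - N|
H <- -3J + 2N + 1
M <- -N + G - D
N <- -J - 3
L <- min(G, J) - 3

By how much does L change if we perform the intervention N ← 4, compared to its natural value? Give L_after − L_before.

do(N=4) replaces the equation N <- -J - 3 with the constant N = 4.
K = -2 if N >= 0 else 8  [with N=4]  = -2
G = -1 if K >= -1 else -2  [with K=-2]  = -2
L = min(G, J) - 3  [with G=-2, J=2]  = -5
Without intervention: N = -J - 3  [with J=2]  = -5; K = -2 if N >= 0 else 8  [with N=-5]  = 8; G = -1 if K >= -1 else -2  [with K=8]  = -1; L = min(G, J) - 3  [with G=-1, J=2]  = -4.
Change = -5 − (-4) = -1.

-1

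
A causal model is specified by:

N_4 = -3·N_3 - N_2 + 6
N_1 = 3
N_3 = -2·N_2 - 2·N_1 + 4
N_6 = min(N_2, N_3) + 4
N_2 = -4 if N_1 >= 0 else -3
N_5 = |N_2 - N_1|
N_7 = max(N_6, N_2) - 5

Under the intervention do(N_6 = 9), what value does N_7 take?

Intervening sets N_6 = 9 and removes its equation (N_6 = min(N_2, N_3) + 4).
N_2 = -4 if N_1 >= 0 else -3  [with N_1=3]  = -4
N_7 = max(N_6, N_2) - 5  [with N_6=9, N_2=-4]  = 4

4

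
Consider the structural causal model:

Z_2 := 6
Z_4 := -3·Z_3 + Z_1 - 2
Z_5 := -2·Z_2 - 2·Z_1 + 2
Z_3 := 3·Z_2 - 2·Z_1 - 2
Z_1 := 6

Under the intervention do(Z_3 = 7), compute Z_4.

-17

The intervention breaks the incoming arrows to Z_3: Z_3 := 3·Z_2 - 2·Z_1 - 2 no longer applies, and Z_3 = 7.
Z_4 = -3·Z_3 + Z_1 - 2  [with Z_3=7, Z_1=6]  = -17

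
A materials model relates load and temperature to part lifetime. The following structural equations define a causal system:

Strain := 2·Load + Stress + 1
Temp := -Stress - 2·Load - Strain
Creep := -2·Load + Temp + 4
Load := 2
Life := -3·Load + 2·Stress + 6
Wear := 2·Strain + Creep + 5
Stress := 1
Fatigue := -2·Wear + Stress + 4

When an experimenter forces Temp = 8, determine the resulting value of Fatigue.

The intervention breaks the incoming arrows to Temp: Temp := -Stress - 2·Load - Strain no longer applies, and Temp = 8.
Strain = 2·Load + Stress + 1  [with Load=2, Stress=1]  = 6
Creep = -2·Load + Temp + 4  [with Load=2, Temp=8]  = 8
Wear = 2·Strain + Creep + 5  [with Strain=6, Creep=8]  = 25
Fatigue = -2·Wear + Stress + 4  [with Wear=25, Stress=1]  = -45

-45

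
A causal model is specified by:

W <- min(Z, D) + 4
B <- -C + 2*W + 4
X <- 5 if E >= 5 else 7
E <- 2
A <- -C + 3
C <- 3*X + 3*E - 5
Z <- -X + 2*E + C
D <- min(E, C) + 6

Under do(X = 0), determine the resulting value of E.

2

Under do(X=0), the mechanism X <- 5 if E >= 5 else 7 is discarded; X is fixed at 0.
E is not downstream of the intervention, so its value is determined by the original equations.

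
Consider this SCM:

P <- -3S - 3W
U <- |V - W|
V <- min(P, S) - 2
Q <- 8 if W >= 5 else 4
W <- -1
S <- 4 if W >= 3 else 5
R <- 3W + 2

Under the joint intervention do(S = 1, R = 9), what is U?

Under do(S = 1, R = 9), each intervened variable's structural equation is replaced by its fixed value.
P = -3S - 3W  [with S=1, W=-1]  = 0
V = min(P, S) - 2  [with P=0, S=1]  = -2
U = |V - W|  [with V=-2, W=-1]  = 1

1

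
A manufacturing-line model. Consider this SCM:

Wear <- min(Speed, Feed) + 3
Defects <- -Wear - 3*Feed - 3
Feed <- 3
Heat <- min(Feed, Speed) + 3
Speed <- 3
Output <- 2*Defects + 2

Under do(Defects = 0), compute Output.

2

The intervention breaks the incoming arrows to Defects: Defects <- -Wear - 3*Feed - 3 no longer applies, and Defects = 0.
Output = 2*Defects + 2  [with Defects=0]  = 2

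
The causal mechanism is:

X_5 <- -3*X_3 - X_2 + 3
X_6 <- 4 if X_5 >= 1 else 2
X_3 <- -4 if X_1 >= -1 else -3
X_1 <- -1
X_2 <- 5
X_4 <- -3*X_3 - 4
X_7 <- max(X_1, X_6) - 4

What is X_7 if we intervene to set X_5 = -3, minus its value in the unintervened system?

Under do(X_5=-3), the mechanism X_5 <- -3*X_3 - X_2 + 3 is discarded; X_5 is fixed at -3.
X_6 = 4 if X_5 >= 1 else 2  [with X_5=-3]  = 2
X_7 = max(X_1, X_6) - 4  [with X_1=-1, X_6=2]  = -2
Without intervention: X_3 = -4 if X_1 >= -1 else -3  [with X_1=-1]  = -4; X_5 = -3*X_3 - X_2 + 3  [with X_3=-4, X_2=5]  = 10; X_6 = 4 if X_5 >= 1 else 2  [with X_5=10]  = 4; X_7 = max(X_1, X_6) - 4  [with X_1=-1, X_6=4]  = 0.
Change = -2 − 0 = -2.

-2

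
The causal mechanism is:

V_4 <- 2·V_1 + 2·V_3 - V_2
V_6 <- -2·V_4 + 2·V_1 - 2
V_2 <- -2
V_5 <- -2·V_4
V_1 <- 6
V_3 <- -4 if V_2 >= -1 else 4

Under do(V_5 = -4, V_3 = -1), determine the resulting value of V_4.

Under do(V_5 = -4, V_3 = -1), each intervened variable's structural equation is replaced by its fixed value.
V_4 = 2·V_1 + 2·V_3 - V_2  [with V_1=6, V_3=-1, V_2=-2]  = 12

12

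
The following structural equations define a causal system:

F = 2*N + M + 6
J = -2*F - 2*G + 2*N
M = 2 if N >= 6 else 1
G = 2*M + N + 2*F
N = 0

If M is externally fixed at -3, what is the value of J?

-6

do(M=-3) replaces the equation M = 2 if N >= 6 else 1 with the constant M = -3.
F = 2*N + M + 6  [with N=0, M=-3]  = 3
G = 2*M + N + 2*F  [with M=-3, N=0, F=3]  = 0
J = -2*F - 2*G + 2*N  [with F=3, G=0, N=0]  = -6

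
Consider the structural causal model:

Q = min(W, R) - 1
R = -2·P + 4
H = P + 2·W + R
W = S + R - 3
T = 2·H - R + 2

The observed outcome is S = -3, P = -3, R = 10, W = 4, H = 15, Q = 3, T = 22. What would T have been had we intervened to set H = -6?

-20

Under do(H=-6), the mechanism H = P + 2·W + R is discarded; H is fixed at -6.
R = -2·P + 4  [with P=-3]  = 10
T = 2·H - R + 2  [with H=-6, R=10]  = -20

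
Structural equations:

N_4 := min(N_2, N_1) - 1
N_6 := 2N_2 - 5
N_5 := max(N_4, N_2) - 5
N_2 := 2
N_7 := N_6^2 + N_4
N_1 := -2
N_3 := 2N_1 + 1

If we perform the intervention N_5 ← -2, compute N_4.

The intervention breaks the incoming arrows to N_5: N_5 := max(N_4, N_2) - 5 no longer applies, and N_5 = -2.
Since N_4 is not a descendant of the intervened variable, it is unaffected.
N_4 = min(N_2, N_1) - 1  [with N_2=2, N_1=-2]  = -3

-3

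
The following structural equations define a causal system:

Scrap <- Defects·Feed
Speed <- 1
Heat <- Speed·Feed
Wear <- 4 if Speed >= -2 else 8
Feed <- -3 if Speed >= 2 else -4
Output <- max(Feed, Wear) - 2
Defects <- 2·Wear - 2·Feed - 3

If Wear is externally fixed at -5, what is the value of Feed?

-4

The intervention breaks the incoming arrows to Wear: Wear <- 4 if Speed >= -2 else 8 no longer applies, and Wear = -5.
Since Feed is not a descendant of the intervened variable, it is unaffected.
Feed = -3 if Speed >= 2 else -4  [with Speed=1]  = -4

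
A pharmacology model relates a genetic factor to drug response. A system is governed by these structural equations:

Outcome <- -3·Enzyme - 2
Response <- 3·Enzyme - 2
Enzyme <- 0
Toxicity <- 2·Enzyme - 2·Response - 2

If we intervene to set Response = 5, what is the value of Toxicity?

The intervention breaks the incoming arrows to Response: Response <- 3·Enzyme - 2 no longer applies, and Response = 5.
Toxicity = 2·Enzyme - 2·Response - 2  [with Enzyme=0, Response=5]  = -12

-12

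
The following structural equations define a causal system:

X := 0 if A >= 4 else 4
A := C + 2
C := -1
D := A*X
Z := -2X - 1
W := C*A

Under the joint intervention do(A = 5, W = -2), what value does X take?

Setting A = 5, W = -2 by intervention discards those variables' equations.
X = 0 if A >= 4 else 4  [with A=5]  = 0

0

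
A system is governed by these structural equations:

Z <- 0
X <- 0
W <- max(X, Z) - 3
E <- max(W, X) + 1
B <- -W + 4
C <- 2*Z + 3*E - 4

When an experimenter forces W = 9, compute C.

26

The intervention breaks the incoming arrows to W: W <- max(X, Z) - 3 no longer applies, and W = 9.
E = max(W, X) + 1  [with W=9, X=0]  = 10
C = 2*Z + 3*E - 4  [with Z=0, E=10]  = 26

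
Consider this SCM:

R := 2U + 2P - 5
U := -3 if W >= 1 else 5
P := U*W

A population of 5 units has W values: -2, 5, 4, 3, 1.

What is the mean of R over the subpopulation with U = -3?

-30.5

Conditioning on U=-3 selects the 4 unit(s) with W ∈ {5, 4, 3, 1}. Their R values: -41, -35, -29, -17. Mean = -30.5.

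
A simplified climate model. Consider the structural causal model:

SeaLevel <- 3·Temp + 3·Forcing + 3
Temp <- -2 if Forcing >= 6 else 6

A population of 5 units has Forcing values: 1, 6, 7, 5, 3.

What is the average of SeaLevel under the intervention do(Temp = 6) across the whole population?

34.2

The intervention sets Temp=6 in all 5 units regardless of Forcing. Recomputing SeaLevel per unit gives 24, 39, 42, 36, 30; average 34.2.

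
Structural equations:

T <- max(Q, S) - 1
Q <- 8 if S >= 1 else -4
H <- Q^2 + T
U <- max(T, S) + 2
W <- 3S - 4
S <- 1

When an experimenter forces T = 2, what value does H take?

do(T=2) replaces the equation T <- max(Q, S) - 1 with the constant T = 2.
Q = 8 if S >= 1 else -4  [with S=1]  = 8
H = Q^2 + T  [with Q=8, T=2]  = 66

66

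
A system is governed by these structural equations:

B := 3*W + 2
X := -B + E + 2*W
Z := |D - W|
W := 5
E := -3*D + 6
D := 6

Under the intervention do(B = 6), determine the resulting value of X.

do(B=6) replaces the equation B := 3*W + 2 with the constant B = 6.
E = -3*D + 6  [with D=6]  = -12
X = -B + E + 2*W  [with B=6, E=-12, W=5]  = -8

-8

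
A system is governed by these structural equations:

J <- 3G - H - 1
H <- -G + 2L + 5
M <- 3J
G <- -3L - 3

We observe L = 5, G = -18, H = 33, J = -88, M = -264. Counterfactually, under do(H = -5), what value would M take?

-150

do(H=-5) replaces the equation H <- -G + 2L + 5 with the constant H = -5.
G = -3L - 3  [with L=5]  = -18
J = 3G - H - 1  [with G=-18, H=-5]  = -50
M = 3J  [with J=-50]  = -150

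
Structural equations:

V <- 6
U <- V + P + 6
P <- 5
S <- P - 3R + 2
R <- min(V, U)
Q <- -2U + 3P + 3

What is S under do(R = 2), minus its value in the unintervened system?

Intervening sets R = 2 and removes its equation (R <- min(V, U)).
S = P - 3R + 2  [with P=5, R=2]  = 1
Without intervention: U = V + P + 6  [with V=6, P=5]  = 17; R = min(V, U)  [with V=6, U=17]  = 6; S = P - 3R + 2  [with P=5, R=6]  = -11.
Change = 1 − (-11) = 12.

12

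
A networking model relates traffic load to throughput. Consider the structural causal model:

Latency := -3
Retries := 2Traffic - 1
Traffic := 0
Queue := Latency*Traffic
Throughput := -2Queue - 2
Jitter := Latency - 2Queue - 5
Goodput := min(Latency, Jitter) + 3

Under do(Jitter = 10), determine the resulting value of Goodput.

0

Under do(Jitter=10), the mechanism Jitter := Latency - 2Queue - 5 is discarded; Jitter is fixed at 10.
Goodput = min(Latency, Jitter) + 3  [with Latency=-3, Jitter=10]  = 0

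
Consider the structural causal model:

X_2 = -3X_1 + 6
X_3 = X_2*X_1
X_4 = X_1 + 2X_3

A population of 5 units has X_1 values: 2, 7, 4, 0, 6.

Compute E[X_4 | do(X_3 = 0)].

The intervention sets X_3=0 in all 5 units regardless of X_1. Recomputing X_4 per unit gives 2, 7, 4, 0, 6; average 3.8.

3.8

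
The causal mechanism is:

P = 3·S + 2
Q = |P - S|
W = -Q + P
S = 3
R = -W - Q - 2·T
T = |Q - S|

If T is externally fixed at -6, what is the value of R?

The intervention breaks the incoming arrows to T: T = |Q - S| no longer applies, and T = -6.
P = 3·S + 2  [with S=3]  = 11
Q = |P - S|  [with P=11, S=3]  = 8
W = -Q + P  [with Q=8, P=11]  = 3
R = -W - Q - 2·T  [with W=3, Q=8, T=-6]  = 1

1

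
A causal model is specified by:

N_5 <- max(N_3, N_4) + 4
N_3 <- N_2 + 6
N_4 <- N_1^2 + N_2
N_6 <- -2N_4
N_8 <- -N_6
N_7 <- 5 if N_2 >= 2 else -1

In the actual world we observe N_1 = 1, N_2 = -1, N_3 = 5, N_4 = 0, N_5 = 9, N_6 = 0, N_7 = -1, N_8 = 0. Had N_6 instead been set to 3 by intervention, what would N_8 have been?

-3

Intervening sets N_6 = 3 and removes its equation (N_6 <- -2N_4).
N_8 = -N_6  [with N_6=3]  = -3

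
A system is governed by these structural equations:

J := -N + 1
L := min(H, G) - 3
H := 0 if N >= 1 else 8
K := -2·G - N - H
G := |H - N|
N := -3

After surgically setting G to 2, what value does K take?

-9

The intervention breaks the incoming arrows to G: G := |H - N| no longer applies, and G = 2.
H = 0 if N >= 1 else 8  [with N=-3]  = 8
K = -2·G - N - H  [with G=2, N=-3, H=8]  = -9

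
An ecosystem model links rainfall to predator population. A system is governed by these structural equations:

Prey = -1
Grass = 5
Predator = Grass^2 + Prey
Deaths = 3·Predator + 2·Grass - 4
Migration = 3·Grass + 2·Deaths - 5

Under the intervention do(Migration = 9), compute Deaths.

78

The intervention breaks the incoming arrows to Migration: Migration = 3·Grass + 2·Deaths - 5 no longer applies, and Migration = 9.
Since Deaths is not a descendant of the intervened variable, it is unaffected.
Predator = Grass^2 + Prey  [with Grass=5, Prey=-1]  = 24
Deaths = 3·Predator + 2·Grass - 4  [with Predator=24, Grass=5]  = 78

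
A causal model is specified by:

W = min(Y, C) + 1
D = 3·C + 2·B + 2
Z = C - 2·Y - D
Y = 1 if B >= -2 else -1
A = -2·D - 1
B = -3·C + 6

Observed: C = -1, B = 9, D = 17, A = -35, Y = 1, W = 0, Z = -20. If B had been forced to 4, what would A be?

-15

Under do(B=4), the mechanism B = -3·C + 6 is discarded; B is fixed at 4.
D = 3·C + 2·B + 2  [with C=-1, B=4]  = 7
A = -2·D - 1  [with D=7]  = -15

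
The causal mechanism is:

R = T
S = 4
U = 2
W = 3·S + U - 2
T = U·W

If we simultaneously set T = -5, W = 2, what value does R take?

-5

The joint intervention fixes T = -5, W = 2, removing each variable's own equation.
R = T  [with T=-5]  = -5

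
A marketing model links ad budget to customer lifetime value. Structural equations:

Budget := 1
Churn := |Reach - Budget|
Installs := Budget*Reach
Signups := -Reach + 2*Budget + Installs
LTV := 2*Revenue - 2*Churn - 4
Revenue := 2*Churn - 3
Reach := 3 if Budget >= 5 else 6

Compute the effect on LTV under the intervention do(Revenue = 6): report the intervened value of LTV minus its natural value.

Intervening sets Revenue = 6 and removes its equation (Revenue := 2*Churn - 3).
Reach = 3 if Budget >= 5 else 6  [with Budget=1]  = 6
Churn = |Reach - Budget|  [with Reach=6, Budget=1]  = 5
LTV = 2*Revenue - 2*Churn - 4  [with Revenue=6, Churn=5]  = -2
Without intervention: Reach = 3 if Budget >= 5 else 6  [with Budget=1]  = 6; Churn = |Reach - Budget|  [with Reach=6, Budget=1]  = 5; Revenue = 2*Churn - 3  [with Churn=5]  = 7; LTV = 2*Revenue - 2*Churn - 4  [with Revenue=7, Churn=5]  = 0.
Change = -2 − 0 = -2.

-2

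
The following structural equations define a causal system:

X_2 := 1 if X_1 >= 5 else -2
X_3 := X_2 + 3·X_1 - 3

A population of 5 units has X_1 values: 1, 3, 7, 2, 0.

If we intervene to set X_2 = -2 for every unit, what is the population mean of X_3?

2.8

Every unit gets X_2=-2 under the intervention. X_3 values become -2, 4, 16, 1, -5; E[X_3|do(X_2=-2)] = 2.8.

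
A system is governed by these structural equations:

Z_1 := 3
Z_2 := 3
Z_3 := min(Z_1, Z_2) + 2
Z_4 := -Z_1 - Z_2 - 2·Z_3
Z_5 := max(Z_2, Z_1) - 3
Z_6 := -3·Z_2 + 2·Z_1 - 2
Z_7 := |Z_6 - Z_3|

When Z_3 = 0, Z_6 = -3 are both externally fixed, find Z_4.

Setting Z_3 = 0, Z_6 = -3 by intervention discards those variables' equations.
Z_4 = -Z_1 - Z_2 - 2·Z_3  [with Z_1=3, Z_2=3, Z_3=0]  = -6

-6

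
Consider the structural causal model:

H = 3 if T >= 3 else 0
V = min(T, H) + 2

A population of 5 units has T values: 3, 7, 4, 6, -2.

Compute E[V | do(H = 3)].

4

Under do(H=3), H's equation is replaced by H=3 for every unit. Per-unit V: 5, 5, 5, 5, 0. Mean = 4.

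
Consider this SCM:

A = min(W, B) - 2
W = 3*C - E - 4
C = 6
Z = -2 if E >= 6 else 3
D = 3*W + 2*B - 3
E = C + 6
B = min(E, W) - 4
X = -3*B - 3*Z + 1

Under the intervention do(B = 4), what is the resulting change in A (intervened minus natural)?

Under do(B=4), the mechanism B = min(E, W) - 4 is discarded; B is fixed at 4.
E = C + 6  [with C=6]  = 12
W = 3*C - E - 4  [with C=6, E=12]  = 2
A = min(W, B) - 2  [with W=2, B=4]  = 0
Without intervention: E = C + 6  [with C=6]  = 12; W = 3*C - E - 4  [with C=6, E=12]  = 2; B = min(E, W) - 4  [with E=12, W=2]  = -2; A = min(W, B) - 2  [with W=2, B=-2]  = -4.
Change = 0 − (-4) = 4.

4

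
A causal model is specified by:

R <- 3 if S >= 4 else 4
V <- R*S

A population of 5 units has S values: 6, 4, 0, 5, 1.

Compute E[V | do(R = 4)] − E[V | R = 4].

10.8

Every unit gets R=4 under the intervention. V values become 24, 16, 0, 20, 4; E[V|do(R=4)] = 12.8.
Observing R=4 restricts to units where R's equation naturally yields 4: S ∈ {0, 1}. In that subpopulation V = 0, 4, mean 2.
Difference = 12.8 − 2 = 10.8.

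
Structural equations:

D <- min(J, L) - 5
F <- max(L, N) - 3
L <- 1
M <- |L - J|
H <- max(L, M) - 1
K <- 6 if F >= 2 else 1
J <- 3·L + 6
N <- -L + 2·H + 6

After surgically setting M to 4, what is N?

11

The intervention breaks the incoming arrows to M: M <- |L - J| no longer applies, and M = 4.
H = max(L, M) - 1  [with L=1, M=4]  = 3
N = -L + 2·H + 6  [with L=1, H=3]  = 11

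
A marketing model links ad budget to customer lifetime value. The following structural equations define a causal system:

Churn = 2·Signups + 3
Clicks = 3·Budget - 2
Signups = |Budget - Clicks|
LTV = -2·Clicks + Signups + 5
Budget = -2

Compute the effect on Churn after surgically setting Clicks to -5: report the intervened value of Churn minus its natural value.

Under do(Clicks=-5), the mechanism Clicks = 3·Budget - 2 is discarded; Clicks is fixed at -5.
Signups = |Budget - Clicks|  [with Budget=-2, Clicks=-5]  = 3
Churn = 2·Signups + 3  [with Signups=3]  = 9
Without intervention: Clicks = 3·Budget - 2  [with Budget=-2]  = -8; Signups = |Budget - Clicks|  [with Budget=-2, Clicks=-8]  = 6; Churn = 2·Signups + 3  [with Signups=6]  = 15.
Change = 9 − 15 = -6.

-6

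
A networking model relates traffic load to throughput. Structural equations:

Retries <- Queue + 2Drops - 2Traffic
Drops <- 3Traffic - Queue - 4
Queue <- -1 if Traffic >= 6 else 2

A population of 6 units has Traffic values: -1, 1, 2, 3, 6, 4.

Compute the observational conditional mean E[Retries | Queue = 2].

Observing Queue=2 restricts to units where Queue's equation naturally yields 2: Traffic ∈ {-1, 1, 2, 3, 4}. In that subpopulation Retries = -14, -6, -2, 2, 6, mean -2.8.

-2.8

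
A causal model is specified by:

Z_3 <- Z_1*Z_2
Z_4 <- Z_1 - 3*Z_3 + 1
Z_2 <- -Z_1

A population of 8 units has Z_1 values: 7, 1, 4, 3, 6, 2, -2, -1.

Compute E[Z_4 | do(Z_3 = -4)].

15.5

do(Z_3=-4) breaks Z_3's dependence on Z_1. With Z_3=-4 fixed, Z_4 across the units is 20, 14, 17, 16, 19, 15, 11, 12, mean 15.5.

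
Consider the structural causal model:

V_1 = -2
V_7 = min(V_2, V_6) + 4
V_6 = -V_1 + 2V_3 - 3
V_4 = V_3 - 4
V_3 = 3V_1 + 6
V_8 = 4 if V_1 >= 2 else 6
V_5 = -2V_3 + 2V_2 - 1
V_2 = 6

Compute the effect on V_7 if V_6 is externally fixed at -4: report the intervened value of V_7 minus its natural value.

-3

Intervening sets V_6 = -4 and removes its equation (V_6 = -V_1 + 2V_3 - 3).
V_7 = min(V_2, V_6) + 4  [with V_2=6, V_6=-4]  = 0
Without intervention: V_3 = 3V_1 + 6  [with V_1=-2]  = 0; V_6 = -V_1 + 2V_3 - 3  [with V_1=-2, V_3=0]  = -1; V_7 = min(V_2, V_6) + 4  [with V_2=6, V_6=-1]  = 3.
Change = 0 − 3 = -3.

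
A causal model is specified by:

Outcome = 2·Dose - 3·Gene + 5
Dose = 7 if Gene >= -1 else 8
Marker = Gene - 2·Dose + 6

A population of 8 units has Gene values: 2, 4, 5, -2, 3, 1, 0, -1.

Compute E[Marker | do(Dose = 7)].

Every unit gets Dose=7 under the intervention. Marker values become -6, -4, -3, -10, -5, -7, -8, -9; E[Marker|do(Dose=7)] = -6.5.

-6.5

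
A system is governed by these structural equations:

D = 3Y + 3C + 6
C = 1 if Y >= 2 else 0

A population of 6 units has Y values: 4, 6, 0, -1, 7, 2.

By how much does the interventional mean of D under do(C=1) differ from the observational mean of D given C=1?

Under do(C=1), C's equation is replaced by C=1 for every unit. Per-unit D: 21, 27, 9, 6, 30, 15. Mean = 18.
Observing C=1 restricts to units where C's equation naturally yields 1: Y ∈ {4, 6, 7, 2}. In that subpopulation D = 21, 27, 30, 15, mean 23.25.
Difference = 18 − 23.25 = -5.25.

-5.25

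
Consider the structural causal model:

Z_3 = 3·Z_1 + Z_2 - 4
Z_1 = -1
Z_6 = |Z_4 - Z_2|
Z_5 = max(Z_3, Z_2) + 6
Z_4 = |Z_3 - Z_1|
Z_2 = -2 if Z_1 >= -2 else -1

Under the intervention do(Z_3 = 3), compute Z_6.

The intervention breaks the incoming arrows to Z_3: Z_3 = 3·Z_1 + Z_2 - 4 no longer applies, and Z_3 = 3.
Z_2 = -2 if Z_1 >= -2 else -1  [with Z_1=-1]  = -2
Z_4 = |Z_3 - Z_1|  [with Z_3=3, Z_1=-1]  = 4
Z_6 = |Z_4 - Z_2|  [with Z_4=4, Z_2=-2]  = 6

6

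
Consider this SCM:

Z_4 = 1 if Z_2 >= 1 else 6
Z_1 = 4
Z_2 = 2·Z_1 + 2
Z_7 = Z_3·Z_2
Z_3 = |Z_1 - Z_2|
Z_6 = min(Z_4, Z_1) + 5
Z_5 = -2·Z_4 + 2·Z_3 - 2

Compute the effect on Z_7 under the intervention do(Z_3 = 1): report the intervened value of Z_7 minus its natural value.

-50

The intervention breaks the incoming arrows to Z_3: Z_3 = |Z_1 - Z_2| no longer applies, and Z_3 = 1.
Z_2 = 2·Z_1 + 2  [with Z_1=4]  = 10
Z_7 = Z_3·Z_2  [with Z_3=1, Z_2=10]  = 10
Without intervention: Z_2 = 2·Z_1 + 2  [with Z_1=4]  = 10; Z_3 = |Z_1 - Z_2|  [with Z_1=4, Z_2=10]  = 6; Z_7 = Z_3·Z_2  [with Z_3=6, Z_2=10]  = 60.
Change = 10 − 60 = -50.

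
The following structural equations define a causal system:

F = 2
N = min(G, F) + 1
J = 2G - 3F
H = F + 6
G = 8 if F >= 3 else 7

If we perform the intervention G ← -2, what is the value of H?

8

do(G=-2) replaces the equation G = 8 if F >= 3 else 7 with the constant G = -2.
Since H is not a descendant of the intervened variable, it is unaffected.
H = F + 6  [with F=2]  = 8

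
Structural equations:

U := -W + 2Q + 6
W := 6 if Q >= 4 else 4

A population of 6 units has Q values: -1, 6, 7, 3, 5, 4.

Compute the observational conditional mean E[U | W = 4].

4

Observing W=4 restricts to units where W's equation naturally yields 4: Q ∈ {-1, 3}. In that subpopulation U = 0, 8, mean 4.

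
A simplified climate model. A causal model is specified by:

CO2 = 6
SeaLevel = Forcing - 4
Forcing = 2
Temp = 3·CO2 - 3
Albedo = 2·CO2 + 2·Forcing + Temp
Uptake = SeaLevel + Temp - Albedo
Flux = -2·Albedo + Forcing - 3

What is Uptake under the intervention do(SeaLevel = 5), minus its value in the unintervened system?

7

Under do(SeaLevel=5), the mechanism SeaLevel = Forcing - 4 is discarded; SeaLevel is fixed at 5.
Temp = 3·CO2 - 3  [with CO2=6]  = 15
Albedo = 2·CO2 + 2·Forcing + Temp  [with CO2=6, Forcing=2, Temp=15]  = 31
Uptake = SeaLevel + Temp - Albedo  [with SeaLevel=5, Temp=15, Albedo=31]  = -11
Without intervention: Temp = 3·CO2 - 3  [with CO2=6]  = 15; Albedo = 2·CO2 + 2·Forcing + Temp  [with CO2=6, Forcing=2, Temp=15]  = 31; SeaLevel = Forcing - 4  [with Forcing=2]  = -2; Uptake = SeaLevel + Temp - Albedo  [with SeaLevel=-2, Temp=15, Albedo=31]  = -18.
Change = -11 − (-18) = 7.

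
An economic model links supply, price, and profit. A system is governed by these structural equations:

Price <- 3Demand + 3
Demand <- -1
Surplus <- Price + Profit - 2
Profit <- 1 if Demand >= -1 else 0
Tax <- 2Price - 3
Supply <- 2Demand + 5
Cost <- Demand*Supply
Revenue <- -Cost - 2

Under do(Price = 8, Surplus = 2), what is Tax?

Under do(Price = 8, Surplus = 2), each intervened variable's structural equation is replaced by its fixed value.
Tax = 2Price - 3  [with Price=8]  = 13

13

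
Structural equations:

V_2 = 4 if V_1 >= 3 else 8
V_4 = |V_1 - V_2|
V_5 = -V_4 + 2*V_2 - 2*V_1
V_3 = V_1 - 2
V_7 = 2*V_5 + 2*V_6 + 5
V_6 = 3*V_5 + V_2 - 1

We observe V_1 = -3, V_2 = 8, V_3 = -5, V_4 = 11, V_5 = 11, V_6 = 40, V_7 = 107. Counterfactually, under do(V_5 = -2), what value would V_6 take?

The intervention breaks the incoming arrows to V_5: V_5 = -V_4 + 2*V_2 - 2*V_1 no longer applies, and V_5 = -2.
V_2 = 4 if V_1 >= 3 else 8  [with V_1=-3]  = 8
V_6 = 3*V_5 + V_2 - 1  [with V_5=-2, V_2=8]  = 1

1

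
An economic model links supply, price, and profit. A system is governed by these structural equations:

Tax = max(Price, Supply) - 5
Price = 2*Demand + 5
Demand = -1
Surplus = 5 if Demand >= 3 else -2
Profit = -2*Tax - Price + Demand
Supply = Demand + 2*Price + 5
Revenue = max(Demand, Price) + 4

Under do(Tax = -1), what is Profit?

-2

The intervention breaks the incoming arrows to Tax: Tax = max(Price, Supply) - 5 no longer applies, and Tax = -1.
Price = 2*Demand + 5  [with Demand=-1]  = 3
Profit = -2*Tax - Price + Demand  [with Tax=-1, Price=3, Demand=-1]  = -2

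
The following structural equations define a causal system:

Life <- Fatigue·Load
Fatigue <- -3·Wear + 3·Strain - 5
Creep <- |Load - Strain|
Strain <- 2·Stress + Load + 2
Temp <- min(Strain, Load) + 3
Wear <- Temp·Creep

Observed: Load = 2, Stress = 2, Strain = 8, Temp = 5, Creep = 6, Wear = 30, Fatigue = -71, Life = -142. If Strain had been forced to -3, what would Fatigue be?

The intervention breaks the incoming arrows to Strain: Strain <- 2·Stress + Load + 2 no longer applies, and Strain = -3.
Temp = min(Strain, Load) + 3  [with Strain=-3, Load=2]  = 0
Creep = |Load - Strain|  [with Load=2, Strain=-3]  = 5
Wear = Temp·Creep  [with Temp=0, Creep=5]  = 0
Fatigue = -3·Wear + 3·Strain - 5  [with Wear=0, Strain=-3]  = -14

-14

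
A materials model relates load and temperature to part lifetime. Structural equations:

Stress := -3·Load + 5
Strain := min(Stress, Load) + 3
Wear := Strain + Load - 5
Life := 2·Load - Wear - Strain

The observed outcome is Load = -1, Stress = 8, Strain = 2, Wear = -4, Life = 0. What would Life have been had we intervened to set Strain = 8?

do(Strain=8) replaces the equation Strain := min(Stress, Load) + 3 with the constant Strain = 8.
Wear = Strain + Load - 5  [with Strain=8, Load=-1]  = 2
Life = 2·Load - Wear - Strain  [with Load=-1, Wear=2, Strain=8]  = -12

-12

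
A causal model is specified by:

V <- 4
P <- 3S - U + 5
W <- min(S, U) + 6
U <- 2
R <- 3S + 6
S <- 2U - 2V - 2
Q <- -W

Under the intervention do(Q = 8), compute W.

0

Under do(Q=8), the mechanism Q <- -W is discarded; Q is fixed at 8.
Since W is not a descendant of the intervened variable, it is unaffected.
S = 2U - 2V - 2  [with U=2, V=4]  = -6
W = min(S, U) + 6  [with S=-6, U=2]  = 0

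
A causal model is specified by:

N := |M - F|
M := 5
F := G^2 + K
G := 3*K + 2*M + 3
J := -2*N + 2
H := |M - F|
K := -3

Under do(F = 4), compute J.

Under do(F=4), the mechanism F := G^2 + K is discarded; F is fixed at 4.
N = |M - F|  [with M=5, F=4]  = 1
J = -2*N + 2  [with N=1]  = 0

0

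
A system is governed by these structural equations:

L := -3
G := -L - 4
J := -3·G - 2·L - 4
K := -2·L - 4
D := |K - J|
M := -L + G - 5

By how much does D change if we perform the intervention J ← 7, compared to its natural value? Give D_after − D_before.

2

do(J=7) replaces the equation J := -3·G - 2·L - 4 with the constant J = 7.
K = -2·L - 4  [with L=-3]  = 2
D = |K - J|  [with K=2, J=7]  = 5
Without intervention: G = -L - 4  [with L=-3]  = -1; J = -3·G - 2·L - 4  [with G=-1, L=-3]  = 5; K = -2·L - 4  [with L=-3]  = 2; D = |K - J|  [with K=2, J=5]  = 3.
Change = 5 − 3 = 2.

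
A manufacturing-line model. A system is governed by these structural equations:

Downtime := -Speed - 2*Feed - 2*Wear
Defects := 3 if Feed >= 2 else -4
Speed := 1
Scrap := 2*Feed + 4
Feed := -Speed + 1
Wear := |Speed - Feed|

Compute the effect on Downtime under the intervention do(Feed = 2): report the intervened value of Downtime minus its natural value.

Under do(Feed=2), the mechanism Feed := -Speed + 1 is discarded; Feed is fixed at 2.
Wear = |Speed - Feed|  [with Speed=1, Feed=2]  = 1
Downtime = -Speed - 2*Feed - 2*Wear  [with Speed=1, Feed=2, Wear=1]  = -7
Without intervention: Feed = -Speed + 1  [with Speed=1]  = 0; Wear = |Speed - Feed|  [with Speed=1, Feed=0]  = 1; Downtime = -Speed - 2*Feed - 2*Wear  [with Speed=1, Feed=0, Wear=1]  = -3.
Change = -7 − (-3) = -4.

-4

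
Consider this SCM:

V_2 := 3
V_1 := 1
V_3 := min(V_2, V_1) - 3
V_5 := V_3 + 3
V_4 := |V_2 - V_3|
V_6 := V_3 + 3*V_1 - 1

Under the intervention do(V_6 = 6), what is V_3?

-2

do(V_6=6) replaces the equation V_6 := V_3 + 3*V_1 - 1 with the constant V_6 = 6.
V_3 is not downstream of the intervention, so its value is determined by the original equations.
V_3 = min(V_2, V_1) - 3  [with V_2=3, V_1=1]  = -2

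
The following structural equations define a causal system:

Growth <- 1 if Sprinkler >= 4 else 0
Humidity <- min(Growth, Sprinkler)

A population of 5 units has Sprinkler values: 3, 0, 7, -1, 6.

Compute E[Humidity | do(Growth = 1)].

0.4

Every unit gets Growth=1 under the intervention. Humidity values become 1, 0, 1, -1, 1; E[Humidity|do(Growth=1)] = 0.4.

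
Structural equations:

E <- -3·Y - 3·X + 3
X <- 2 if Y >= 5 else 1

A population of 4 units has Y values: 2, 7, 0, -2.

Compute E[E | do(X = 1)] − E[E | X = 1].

Under do(X=1), X's equation is replaced by X=1 for every unit. Per-unit E: -6, -21, 0, 6. Mean = -5.25.
E[E|X=1] averages over only the 3 units with X=1 (Y = 2, 0, -2): E = -6, 0, 6, mean 0.
Difference = -5.25 − 0 = -5.25.

-5.25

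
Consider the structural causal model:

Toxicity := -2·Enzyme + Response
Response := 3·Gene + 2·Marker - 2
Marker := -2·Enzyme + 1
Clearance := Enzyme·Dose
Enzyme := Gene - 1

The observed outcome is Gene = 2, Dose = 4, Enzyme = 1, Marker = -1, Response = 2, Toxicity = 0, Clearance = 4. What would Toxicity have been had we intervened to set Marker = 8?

Under do(Marker=8), the mechanism Marker := -2·Enzyme + 1 is discarded; Marker is fixed at 8.
Enzyme = Gene - 1  [with Gene=2]  = 1
Response = 3·Gene + 2·Marker - 2  [with Gene=2, Marker=8]  = 20
Toxicity = -2·Enzyme + Response  [with Enzyme=1, Response=20]  = 18

18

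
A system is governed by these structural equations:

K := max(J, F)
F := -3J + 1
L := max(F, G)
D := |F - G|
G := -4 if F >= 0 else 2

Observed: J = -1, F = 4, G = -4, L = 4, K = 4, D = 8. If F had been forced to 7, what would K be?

7

do(F=7) replaces the equation F := -3J + 1 with the constant F = 7.
K = max(J, F)  [with J=-1, F=7]  = 7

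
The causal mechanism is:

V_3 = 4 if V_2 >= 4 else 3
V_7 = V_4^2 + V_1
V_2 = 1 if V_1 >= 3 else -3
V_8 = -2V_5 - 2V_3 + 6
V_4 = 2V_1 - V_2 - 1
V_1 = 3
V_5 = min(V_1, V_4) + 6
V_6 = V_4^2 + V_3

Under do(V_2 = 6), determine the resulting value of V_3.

The intervention breaks the incoming arrows to V_2: V_2 = 1 if V_1 >= 3 else -3 no longer applies, and V_2 = 6.
V_3 = 4 if V_2 >= 4 else 3  [with V_2=6]  = 4

4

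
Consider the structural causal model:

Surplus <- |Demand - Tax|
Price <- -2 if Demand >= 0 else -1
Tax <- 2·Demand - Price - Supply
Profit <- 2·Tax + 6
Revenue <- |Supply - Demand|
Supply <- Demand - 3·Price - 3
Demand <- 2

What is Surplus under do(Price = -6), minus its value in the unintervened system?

8

Under do(Price=-6), the mechanism Price <- -2 if Demand >= 0 else -1 is discarded; Price is fixed at -6.
Supply = Demand - 3·Price - 3  [with Demand=2, Price=-6]  = 17
Tax = 2·Demand - Price - Supply  [with Demand=2, Price=-6, Supply=17]  = -7
Surplus = |Demand - Tax|  [with Demand=2, Tax=-7]  = 9
Without intervention: Price = -2 if Demand >= 0 else -1  [with Demand=2]  = -2; Supply = Demand - 3·Price - 3  [with Demand=2, Price=-2]  = 5; Tax = 2·Demand - Price - Supply  [with Demand=2, Price=-2, Supply=5]  = 1; Surplus = |Demand - Tax|  [with Demand=2, Tax=1]  = 1.
Change = 9 − 1 = 8.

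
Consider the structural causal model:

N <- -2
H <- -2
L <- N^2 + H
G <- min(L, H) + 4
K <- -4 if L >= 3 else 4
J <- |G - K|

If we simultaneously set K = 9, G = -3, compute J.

12

Setting K = 9, G = -3 by intervention discards those variables' equations.
J = |G - K|  [with G=-3, K=9]  = 12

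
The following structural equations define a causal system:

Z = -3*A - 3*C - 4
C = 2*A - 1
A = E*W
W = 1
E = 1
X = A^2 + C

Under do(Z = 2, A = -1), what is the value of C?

Under do(Z = 2, A = -1), each intervened variable's structural equation is replaced by its fixed value.
C = 2*A - 1  [with A=-1]  = -3

-3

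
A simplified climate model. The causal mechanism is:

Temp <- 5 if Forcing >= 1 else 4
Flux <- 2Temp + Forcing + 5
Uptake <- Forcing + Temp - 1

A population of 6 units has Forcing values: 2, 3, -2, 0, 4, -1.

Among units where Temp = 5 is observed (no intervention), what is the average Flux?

18

Observing Temp=5 restricts to units where Temp's equation naturally yields 5: Forcing ∈ {2, 3, 4}. In that subpopulation Flux = 17, 18, 19, mean 18.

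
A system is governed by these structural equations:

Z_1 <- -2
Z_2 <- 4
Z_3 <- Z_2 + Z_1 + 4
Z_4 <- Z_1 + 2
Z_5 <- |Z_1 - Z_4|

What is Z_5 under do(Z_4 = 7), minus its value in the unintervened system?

7

Intervening sets Z_4 = 7 and removes its equation (Z_4 <- Z_1 + 2).
Z_5 = |Z_1 - Z_4|  [with Z_1=-2, Z_4=7]  = 9
Without intervention: Z_4 = Z_1 + 2  [with Z_1=-2]  = 0; Z_5 = |Z_1 - Z_4|  [with Z_1=-2, Z_4=0]  = 2.
Change = 9 − 2 = 7.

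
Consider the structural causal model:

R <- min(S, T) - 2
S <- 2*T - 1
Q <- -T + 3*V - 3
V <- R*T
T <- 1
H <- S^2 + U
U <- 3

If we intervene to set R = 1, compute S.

1

Under do(R=1), the mechanism R <- min(S, T) - 2 is discarded; R is fixed at 1.
Since S is not a descendant of the intervened variable, it is unaffected.
S = 2*T - 1  [with T=1]  = 1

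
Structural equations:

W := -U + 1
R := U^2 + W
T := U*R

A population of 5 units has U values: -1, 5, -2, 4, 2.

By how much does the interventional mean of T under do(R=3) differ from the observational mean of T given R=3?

do(R=3) breaks R's dependence on U. With R=3 fixed, T across the units is -3, 15, -6, 12, 6, mean 4.8.
E[T|R=3] averages over only the 2 units with R=3 (U = -1, 2): T = -3, 6, mean 1.5.
Difference = 4.8 − 1.5 = 3.3.

3.3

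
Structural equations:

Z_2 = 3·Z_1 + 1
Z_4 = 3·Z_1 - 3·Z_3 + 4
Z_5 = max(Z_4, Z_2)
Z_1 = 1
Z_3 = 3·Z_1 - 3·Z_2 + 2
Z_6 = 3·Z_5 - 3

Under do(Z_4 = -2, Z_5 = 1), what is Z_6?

The joint intervention fixes Z_4 = -2, Z_5 = 1, removing each variable's own equation.
Z_6 = 3·Z_5 - 3  [with Z_5=1]  = 0

0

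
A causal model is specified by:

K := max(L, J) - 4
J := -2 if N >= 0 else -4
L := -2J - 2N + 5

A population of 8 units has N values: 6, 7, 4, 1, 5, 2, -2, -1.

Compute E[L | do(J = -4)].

Every unit gets J=-4 under the intervention. L values become 1, -1, 5, 11, 3, 9, 17, 15; E[L|do(J=-4)] = 7.5.

7.5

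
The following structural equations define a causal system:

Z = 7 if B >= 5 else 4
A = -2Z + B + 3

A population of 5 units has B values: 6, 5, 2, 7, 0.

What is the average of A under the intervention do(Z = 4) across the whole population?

Under do(Z=4), Z's equation is replaced by Z=4 for every unit. Per-unit A: 1, 0, -3, 2, -5. Mean = -1.

-1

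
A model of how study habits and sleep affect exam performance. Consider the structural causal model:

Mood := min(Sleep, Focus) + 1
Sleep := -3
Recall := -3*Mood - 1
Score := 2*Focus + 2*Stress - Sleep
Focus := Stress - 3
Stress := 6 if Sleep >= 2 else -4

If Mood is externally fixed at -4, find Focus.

-7

do(Mood=-4) replaces the equation Mood := min(Sleep, Focus) + 1 with the constant Mood = -4.
Focus is not downstream of the intervention, so its value is determined by the original equations.
Stress = 6 if Sleep >= 2 else -4  [with Sleep=-3]  = -4
Focus = Stress - 3  [with Stress=-4]  = -7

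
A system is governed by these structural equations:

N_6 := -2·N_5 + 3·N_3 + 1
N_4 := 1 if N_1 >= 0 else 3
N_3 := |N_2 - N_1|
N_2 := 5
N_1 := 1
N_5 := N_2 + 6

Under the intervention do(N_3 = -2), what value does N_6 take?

The intervention breaks the incoming arrows to N_3: N_3 := |N_2 - N_1| no longer applies, and N_3 = -2.
N_5 = N_2 + 6  [with N_2=5]  = 11
N_6 = -2·N_5 + 3·N_3 + 1  [with N_5=11, N_3=-2]  = -27

-27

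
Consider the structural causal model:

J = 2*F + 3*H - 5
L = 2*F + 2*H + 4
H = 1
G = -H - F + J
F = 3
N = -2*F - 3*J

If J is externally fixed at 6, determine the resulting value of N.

do(J=6) replaces the equation J = 2*F + 3*H - 5 with the constant J = 6.
N = -2*F - 3*J  [with F=3, J=6]  = -24

-24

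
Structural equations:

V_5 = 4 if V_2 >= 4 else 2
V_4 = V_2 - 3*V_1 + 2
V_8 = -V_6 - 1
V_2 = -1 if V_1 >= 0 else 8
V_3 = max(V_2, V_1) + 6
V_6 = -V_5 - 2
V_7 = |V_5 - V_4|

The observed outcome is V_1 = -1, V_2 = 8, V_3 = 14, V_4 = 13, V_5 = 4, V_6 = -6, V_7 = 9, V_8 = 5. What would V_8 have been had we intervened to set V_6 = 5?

Intervening sets V_6 = 5 and removes its equation (V_6 = -V_5 - 2).
V_8 = -V_6 - 1  [with V_6=5]  = -6

-6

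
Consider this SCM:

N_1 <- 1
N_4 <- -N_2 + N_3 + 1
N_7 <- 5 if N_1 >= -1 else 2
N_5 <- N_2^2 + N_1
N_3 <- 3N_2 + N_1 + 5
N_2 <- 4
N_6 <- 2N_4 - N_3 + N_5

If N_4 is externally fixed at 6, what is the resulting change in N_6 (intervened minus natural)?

Under do(N_4=6), the mechanism N_4 <- -N_2 + N_3 + 1 is discarded; N_4 is fixed at 6.
N_3 = 3N_2 + N_1 + 5  [with N_2=4, N_1=1]  = 18
N_5 = N_2^2 + N_1  [with N_2=4, N_1=1]  = 17
N_6 = 2N_4 - N_3 + N_5  [with N_4=6, N_3=18, N_5=17]  = 11
Without intervention: N_3 = 3N_2 + N_1 + 5  [with N_2=4, N_1=1]  = 18; N_4 = -N_2 + N_3 + 1  [with N_2=4, N_3=18]  = 15; N_5 = N_2^2 + N_1  [with N_2=4, N_1=1]  = 17; N_6 = 2N_4 - N_3 + N_5  [with N_4=15, N_3=18, N_5=17]  = 29.
Change = 11 − 29 = -18.

-18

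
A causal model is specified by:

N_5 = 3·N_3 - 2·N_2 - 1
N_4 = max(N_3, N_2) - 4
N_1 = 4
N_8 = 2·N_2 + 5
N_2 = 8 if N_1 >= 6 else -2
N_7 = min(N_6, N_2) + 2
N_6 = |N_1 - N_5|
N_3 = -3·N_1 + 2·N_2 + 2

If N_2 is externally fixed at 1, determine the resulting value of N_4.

-3

Under do(N_2=1), the mechanism N_2 = 8 if N_1 >= 6 else -2 is discarded; N_2 is fixed at 1.
N_3 = -3·N_1 + 2·N_2 + 2  [with N_1=4, N_2=1]  = -8
N_4 = max(N_3, N_2) - 4  [with N_3=-8, N_2=1]  = -3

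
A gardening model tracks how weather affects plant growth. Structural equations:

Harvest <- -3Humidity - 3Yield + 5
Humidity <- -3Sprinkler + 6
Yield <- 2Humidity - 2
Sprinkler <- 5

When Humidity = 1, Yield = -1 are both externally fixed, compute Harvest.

5

Setting Humidity = 1, Yield = -1 by intervention discards those variables' equations.
Harvest = -3Humidity - 3Yield + 5  [with Humidity=1, Yield=-1]  = 5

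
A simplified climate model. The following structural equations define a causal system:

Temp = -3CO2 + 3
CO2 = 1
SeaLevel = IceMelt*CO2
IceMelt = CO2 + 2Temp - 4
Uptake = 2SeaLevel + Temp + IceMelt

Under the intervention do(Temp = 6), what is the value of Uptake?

do(Temp=6) replaces the equation Temp = -3CO2 + 3 with the constant Temp = 6.
IceMelt = CO2 + 2Temp - 4  [with CO2=1, Temp=6]  = 9
SeaLevel = IceMelt*CO2  [with IceMelt=9, CO2=1]  = 9
Uptake = 2SeaLevel + Temp + IceMelt  [with SeaLevel=9, Temp=6, IceMelt=9]  = 33

33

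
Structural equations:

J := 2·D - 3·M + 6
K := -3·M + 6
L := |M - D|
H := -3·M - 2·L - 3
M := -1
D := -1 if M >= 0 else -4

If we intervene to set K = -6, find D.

-4

Under do(K=-6), the mechanism K := -3·M + 6 is discarded; K is fixed at -6.
No directed path runs from K to D, so D keeps its natural value.
D = -1 if M >= 0 else -4  [with M=-1]  = -4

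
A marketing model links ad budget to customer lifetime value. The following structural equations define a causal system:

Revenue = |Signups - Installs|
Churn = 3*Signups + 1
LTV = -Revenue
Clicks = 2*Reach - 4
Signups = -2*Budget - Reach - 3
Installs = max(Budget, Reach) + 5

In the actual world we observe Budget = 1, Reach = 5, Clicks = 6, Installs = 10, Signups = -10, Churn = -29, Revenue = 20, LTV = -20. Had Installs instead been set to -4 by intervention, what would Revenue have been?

6

The intervention breaks the incoming arrows to Installs: Installs = max(Budget, Reach) + 5 no longer applies, and Installs = -4.
Signups = -2*Budget - Reach - 3  [with Budget=1, Reach=5]  = -10
Revenue = |Signups - Installs|  [with Signups=-10, Installs=-4]  = 6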